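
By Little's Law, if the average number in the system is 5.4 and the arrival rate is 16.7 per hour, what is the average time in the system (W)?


W = L / lambda = 5.4 / 16.7 = 0.3234 hours

0.3234 hours


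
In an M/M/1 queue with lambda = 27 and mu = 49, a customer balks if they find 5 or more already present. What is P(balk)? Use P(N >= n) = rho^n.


P(N >= 5) = rho^5 = (27/49)^5 = 0.0508

0.0508


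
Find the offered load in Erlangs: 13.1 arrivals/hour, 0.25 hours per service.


Offered load a = lambda * E[S] = 13.1 * 0.25 = 3.28 Erlangs

3.28 Erlangs


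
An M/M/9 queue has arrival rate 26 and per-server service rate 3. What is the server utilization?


rho = lambda/(c*mu) = 26/(9*3) = 0.963

0.963


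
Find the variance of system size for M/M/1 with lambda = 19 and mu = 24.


rho = 19/24; Var(N) = rho/(1-rho)^2 = 18.24

18.24


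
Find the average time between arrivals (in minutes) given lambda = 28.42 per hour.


Mean interarrival time = 60/lambda = 60/28.42 = 2.11 minutes

2.11 minutes


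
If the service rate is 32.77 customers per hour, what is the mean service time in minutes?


Mean service time = 60/mu = 60/32.77 = 1.83 minutes

1.83 minutes


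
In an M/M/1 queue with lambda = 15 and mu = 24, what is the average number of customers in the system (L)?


rho = 15/24; L = rho/(1-rho) = 1.67

1.67


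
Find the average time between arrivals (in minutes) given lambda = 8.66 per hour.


Mean interarrival time = 60/lambda = 60/8.66 = 6.93 minutes

6.93 minutes


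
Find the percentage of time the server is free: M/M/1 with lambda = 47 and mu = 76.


Idle fraction = (1 - rho) * 100 = (1 - 47/76) * 100 = 38.2%

38.2%


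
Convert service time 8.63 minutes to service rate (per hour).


mu = 60 / avg_service_time = 60 / 8.63 = 6.95 per hour

6.95 per hour


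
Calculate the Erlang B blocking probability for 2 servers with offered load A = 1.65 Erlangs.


B(N,A) = (A^N/N!) / sum(A^k/k!, k=0..N) with N=2, A=1.65 = 0.3394

0.3394


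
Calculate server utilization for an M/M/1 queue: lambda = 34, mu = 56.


rho = lambda/mu = 34/56 = 0.6071

0.6071


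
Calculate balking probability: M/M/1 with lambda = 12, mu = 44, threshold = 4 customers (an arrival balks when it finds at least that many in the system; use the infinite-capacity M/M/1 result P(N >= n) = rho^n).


P(N >= 4) = rho^4 = (12/44)^4 = 0.0055

0.0055


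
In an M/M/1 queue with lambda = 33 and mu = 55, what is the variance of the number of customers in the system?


rho = 33/55; Var(N) = rho/(1-rho)^2 = 3.75

3.75


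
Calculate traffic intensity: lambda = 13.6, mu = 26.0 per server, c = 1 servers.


rho = lambda / (c * mu) = 13.6 / (1 * 26.0) = 0.5231

0.5231


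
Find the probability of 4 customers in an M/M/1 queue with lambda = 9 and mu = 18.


rho = 9/18; P(n) = (1-rho)*rho^n = (1-9/18)*(9/18)^4 = 0.0313

0.0313


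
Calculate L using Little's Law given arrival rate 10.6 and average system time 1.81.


L = lambda * W = 10.6 * 1.81 = 19.19

19.19


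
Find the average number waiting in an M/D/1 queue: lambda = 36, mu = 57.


M/D/1: Lq = rho^2 / (2*(1-rho)) where rho = 36/57; Lq = 0.54

0.54


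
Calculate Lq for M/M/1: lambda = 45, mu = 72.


rho = 45/72; Lq = rho^2/(1-rho) = 1.04

1.04


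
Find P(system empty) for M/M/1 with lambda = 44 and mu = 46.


P0 = 1 - rho = 1 - 44/46 = 0.0435

0.0435


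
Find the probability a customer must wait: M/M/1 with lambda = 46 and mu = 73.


P(wait) = rho = lambda/mu = 46/73 = 0.6301

0.6301


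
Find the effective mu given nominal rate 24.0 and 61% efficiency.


Effective rate = mu * efficiency = 24.0 * 0.61 = 14.64 per hour

14.64 per hour


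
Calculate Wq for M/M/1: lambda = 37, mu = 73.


rho = 37/73; Wq = rho/(mu - lambda) = 0.0141 hours

0.0141 hours


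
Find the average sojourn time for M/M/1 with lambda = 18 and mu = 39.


W = 1/(mu - lambda) = 1/(39 - 18) = 0.0476 hours

0.0476 hours


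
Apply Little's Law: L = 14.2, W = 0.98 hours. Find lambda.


lambda = L / W = 14.2 / 0.98 = 14.49 per hour

14.49 per hour


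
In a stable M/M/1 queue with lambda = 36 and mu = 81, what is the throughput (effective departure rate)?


For a stable queue (lambda < mu), throughput = lambda = 36 per hour

36 per hour


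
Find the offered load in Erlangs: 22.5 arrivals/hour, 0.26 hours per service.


Offered load a = lambda * E[S] = 22.5 * 0.26 = 5.85 Erlangs

5.85 Erlangs


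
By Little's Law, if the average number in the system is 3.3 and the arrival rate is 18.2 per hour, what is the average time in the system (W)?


W = L / lambda = 3.3 / 18.2 = 0.1813 hours

0.1813 hours


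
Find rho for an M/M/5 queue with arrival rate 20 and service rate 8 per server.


rho = lambda/(c*mu) = 20/(5*8) = 0.5

0.5


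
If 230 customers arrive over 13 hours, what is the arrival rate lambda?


lambda = total arrivals / time = 230 / 13 = 17.69 per hour

17.69 per hour


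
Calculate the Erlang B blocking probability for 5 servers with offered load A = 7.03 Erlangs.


B(N,A) = (A^N/N!) / sum(A^k/k!, k=0..N) with N=5, A=7.03 = 0.4265

0.4265


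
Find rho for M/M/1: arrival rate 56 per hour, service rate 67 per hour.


rho = lambda/mu = 56/67 = 0.8358

0.8358


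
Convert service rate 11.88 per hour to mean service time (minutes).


Mean service time = 60/mu = 60/11.88 = 5.05 minutes

5.05 minutes


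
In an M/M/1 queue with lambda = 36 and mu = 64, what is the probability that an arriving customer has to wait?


P(wait) = rho = lambda/mu = 36/64 = 0.5625

0.5625


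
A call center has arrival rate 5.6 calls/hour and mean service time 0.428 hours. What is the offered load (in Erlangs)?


Offered load a = lambda * E[S] = 5.6 * 0.428 = 2.4 Erlangs

2.4 Erlangs


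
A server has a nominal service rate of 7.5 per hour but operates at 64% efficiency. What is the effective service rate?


Effective rate = mu * efficiency = 7.5 * 0.64 = 4.8 per hour

4.8 per hour


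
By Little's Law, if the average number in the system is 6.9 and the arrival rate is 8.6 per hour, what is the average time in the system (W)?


W = L / lambda = 6.9 / 8.6 = 0.8023 hours

0.8023 hours


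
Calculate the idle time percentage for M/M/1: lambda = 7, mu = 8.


Idle fraction = (1 - rho) * 100 = (1 - 7/8) * 100 = 12.5%

12.5%


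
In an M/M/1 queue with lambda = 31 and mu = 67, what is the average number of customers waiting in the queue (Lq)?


rho = 31/67; Lq = rho^2/(1-rho) = 0.4

0.4


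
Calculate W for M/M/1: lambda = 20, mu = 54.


W = 1/(mu - lambda) = 1/(54 - 20) = 0.0294 hours

0.0294 hours


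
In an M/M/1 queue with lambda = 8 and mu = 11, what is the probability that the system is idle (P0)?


P0 = 1 - rho = 1 - 8/11 = 0.2727

0.2727


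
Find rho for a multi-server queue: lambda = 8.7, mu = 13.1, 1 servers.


rho = lambda / (c * mu) = 8.7 / (1 * 13.1) = 0.6641

0.6641


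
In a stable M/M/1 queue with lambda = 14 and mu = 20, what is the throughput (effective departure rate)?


For a stable queue (lambda < mu), throughput = lambda = 14 per hour

14 per hour


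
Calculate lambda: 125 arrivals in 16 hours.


lambda = total arrivals / time = 125 / 16 = 7.81 per hour

7.81 per hour


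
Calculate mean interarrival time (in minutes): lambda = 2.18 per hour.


Mean interarrival time = 60/lambda = 60/2.18 = 27.52 minutes

27.52 minutes


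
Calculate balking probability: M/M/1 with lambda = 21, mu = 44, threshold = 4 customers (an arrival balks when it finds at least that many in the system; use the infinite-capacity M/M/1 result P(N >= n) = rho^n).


P(N >= 4) = rho^4 = (21/44)^4 = 0.0519

0.0519


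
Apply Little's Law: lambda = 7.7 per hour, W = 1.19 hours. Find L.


L = lambda * W = 7.7 * 1.19 = 9.16

9.16


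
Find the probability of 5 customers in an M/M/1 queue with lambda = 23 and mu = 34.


rho = 23/34; P(n) = (1-rho)*rho^n = (1-23/34)*(23/34)^5 = 0.0458

0.0458


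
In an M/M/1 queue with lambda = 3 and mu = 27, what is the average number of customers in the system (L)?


rho = 3/27; L = rho/(1-rho) = 0.13

0.13


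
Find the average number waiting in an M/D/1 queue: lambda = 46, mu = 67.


M/D/1: Lq = rho^2 / (2*(1-rho)) where rho = 46/67; Lq = 0.75

0.75


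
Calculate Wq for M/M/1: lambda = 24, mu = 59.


rho = 24/59; Wq = rho/(mu - lambda) = 0.0116 hours

0.0116 hours


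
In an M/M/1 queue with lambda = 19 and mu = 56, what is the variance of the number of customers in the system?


rho = 19/56; Var(N) = rho/(1-rho)^2 = 0.78

0.78


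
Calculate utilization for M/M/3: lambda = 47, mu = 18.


rho = lambda/(c*mu) = 47/(3*18) = 0.8704

0.8704


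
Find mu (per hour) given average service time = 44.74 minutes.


mu = 60 / avg_service_time = 60 / 44.74 = 1.34 per hour

1.34 per hour


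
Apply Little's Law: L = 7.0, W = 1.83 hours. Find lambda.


lambda = L / W = 7.0 / 1.83 = 3.83 per hour

3.83 per hour


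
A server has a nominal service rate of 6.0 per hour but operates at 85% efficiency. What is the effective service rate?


Effective rate = mu * efficiency = 6.0 * 0.85 = 5.1 per hour

5.1 per hour


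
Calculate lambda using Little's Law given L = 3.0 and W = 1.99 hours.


lambda = L / W = 3.0 / 1.99 = 1.51 per hour

1.51 per hour


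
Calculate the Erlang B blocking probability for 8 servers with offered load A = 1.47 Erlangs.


B(N,A) = (A^N/N!) / sum(A^k/k!, k=0..N) with N=8, A=1.47 = 0.0001

0.0001


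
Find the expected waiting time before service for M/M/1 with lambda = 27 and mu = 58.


rho = 27/58; Wq = rho/(mu - lambda) = 0.015 hours

0.015 hours


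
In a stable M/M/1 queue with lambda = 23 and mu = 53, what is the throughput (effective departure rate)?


For a stable queue (lambda < mu), throughput = lambda = 23 per hour

23 per hour


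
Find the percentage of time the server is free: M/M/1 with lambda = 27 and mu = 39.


Idle fraction = (1 - rho) * 100 = (1 - 27/39) * 100 = 30.8%

30.8%


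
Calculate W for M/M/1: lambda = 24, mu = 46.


W = 1/(mu - lambda) = 1/(46 - 24) = 0.0455 hours

0.0455 hours


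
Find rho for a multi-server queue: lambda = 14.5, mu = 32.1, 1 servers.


rho = lambda / (c * mu) = 14.5 / (1 * 32.1) = 0.4517

0.4517


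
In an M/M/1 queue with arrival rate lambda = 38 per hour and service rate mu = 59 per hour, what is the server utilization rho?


rho = lambda/mu = 38/59 = 0.6441

0.6441


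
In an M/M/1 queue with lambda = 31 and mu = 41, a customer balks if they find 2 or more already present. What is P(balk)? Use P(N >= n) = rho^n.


P(N >= 2) = rho^2 = (31/41)^2 = 0.5717

0.5717


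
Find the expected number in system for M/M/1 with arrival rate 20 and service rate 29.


rho = 20/29; L = rho/(1-rho) = 2.22

2.22


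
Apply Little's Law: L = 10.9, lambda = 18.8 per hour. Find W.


W = L / lambda = 10.9 / 18.8 = 0.5798 hours

0.5798 hours


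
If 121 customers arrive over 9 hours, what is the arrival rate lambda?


lambda = total arrivals / time = 121 / 9 = 13.44 per hour

13.44 per hour


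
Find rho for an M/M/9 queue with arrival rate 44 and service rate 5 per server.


rho = lambda/(c*mu) = 44/(9*5) = 0.9778

0.9778


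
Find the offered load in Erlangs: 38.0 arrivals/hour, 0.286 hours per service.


Offered load a = lambda * E[S] = 38.0 * 0.286 = 10.87 Erlangs

10.87 Erlangs


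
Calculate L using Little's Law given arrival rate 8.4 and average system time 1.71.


L = lambda * W = 8.4 * 1.71 = 14.36

14.36


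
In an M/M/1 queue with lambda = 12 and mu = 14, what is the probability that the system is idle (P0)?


P0 = 1 - rho = 1 - 12/14 = 0.1429

0.1429


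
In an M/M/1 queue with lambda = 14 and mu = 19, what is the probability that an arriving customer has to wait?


P(wait) = rho = lambda/mu = 14/19 = 0.7368

0.7368


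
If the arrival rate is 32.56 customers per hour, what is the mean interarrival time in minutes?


Mean interarrival time = 60/lambda = 60/32.56 = 1.84 minutes

1.84 minutes


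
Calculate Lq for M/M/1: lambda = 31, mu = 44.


rho = 31/44; Lq = rho^2/(1-rho) = 1.68

1.68


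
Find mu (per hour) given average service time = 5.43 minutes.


mu = 60 / avg_service_time = 60 / 5.43 = 11.05 per hour

11.05 per hour


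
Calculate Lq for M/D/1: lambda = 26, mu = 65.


M/D/1: Lq = rho^2 / (2*(1-rho)) where rho = 26/65; Lq = 0.13

0.13


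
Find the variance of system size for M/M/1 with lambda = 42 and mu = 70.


rho = 42/70; Var(N) = rho/(1-rho)^2 = 3.75

3.75


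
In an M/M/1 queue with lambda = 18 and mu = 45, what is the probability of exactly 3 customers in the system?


rho = 18/45; P(n) = (1-rho)*rho^n = (1-18/45)*(18/45)^3 = 0.0384

0.0384


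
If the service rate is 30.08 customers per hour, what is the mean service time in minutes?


Mean service time = 60/mu = 60/30.08 = 1.99 minutes

1.99 minutes


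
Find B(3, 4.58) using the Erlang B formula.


B(N,A) = (A^N/N!) / sum(A^k/k!, k=0..N) with N=3, A=4.58 = 0.4991

0.4991


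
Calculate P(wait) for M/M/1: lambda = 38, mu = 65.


P(wait) = rho = lambda/mu = 38/65 = 0.5846

0.5846


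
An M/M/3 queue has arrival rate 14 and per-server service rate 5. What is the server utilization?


rho = lambda/(c*mu) = 14/(3*5) = 0.9333

0.9333


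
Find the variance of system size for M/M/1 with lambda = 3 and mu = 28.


rho = 3/28; Var(N) = rho/(1-rho)^2 = 0.13

0.13


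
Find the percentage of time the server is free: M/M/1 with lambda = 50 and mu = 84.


Idle fraction = (1 - rho) * 100 = (1 - 50/84) * 100 = 40.5%

40.5%


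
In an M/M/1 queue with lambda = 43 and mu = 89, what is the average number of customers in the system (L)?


rho = 43/89; L = rho/(1-rho) = 0.93

0.93


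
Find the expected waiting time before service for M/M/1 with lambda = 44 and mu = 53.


rho = 44/53; Wq = rho/(mu - lambda) = 0.0922 hours

0.0922 hours


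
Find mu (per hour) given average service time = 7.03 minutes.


mu = 60 / avg_service_time = 60 / 7.03 = 8.53 per hour

8.53 per hour


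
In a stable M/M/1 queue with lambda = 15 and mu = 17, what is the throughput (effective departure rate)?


For a stable queue (lambda < mu), throughput = lambda = 15 per hour

15 per hour


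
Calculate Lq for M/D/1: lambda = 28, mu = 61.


M/D/1: Lq = rho^2 / (2*(1-rho)) where rho = 28/61; Lq = 0.19

0.19


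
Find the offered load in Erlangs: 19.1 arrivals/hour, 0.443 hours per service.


Offered load a = lambda * E[S] = 19.1 * 0.443 = 8.46 Erlangs

8.46 Erlangs


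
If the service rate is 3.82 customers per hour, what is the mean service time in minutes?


Mean service time = 60/mu = 60/3.82 = 15.71 minutes

15.71 minutes


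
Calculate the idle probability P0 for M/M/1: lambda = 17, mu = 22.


P0 = 1 - rho = 1 - 17/22 = 0.2273

0.2273


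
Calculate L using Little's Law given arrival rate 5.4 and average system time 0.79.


L = lambda * W = 5.4 * 0.79 = 4.27

4.27


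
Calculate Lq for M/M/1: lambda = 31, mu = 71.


rho = 31/71; Lq = rho^2/(1-rho) = 0.34

0.34


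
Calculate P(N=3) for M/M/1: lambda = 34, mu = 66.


rho = 34/66; P(n) = (1-rho)*rho^n = (1-34/66)*(34/66)^3 = 0.0663

0.0663


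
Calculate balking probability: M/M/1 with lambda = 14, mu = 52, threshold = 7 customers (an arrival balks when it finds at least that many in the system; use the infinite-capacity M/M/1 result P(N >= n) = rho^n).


P(N >= 7) = rho^7 = (14/52)^7 = 0.0001

0.0001


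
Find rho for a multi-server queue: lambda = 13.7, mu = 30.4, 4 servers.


rho = lambda / (c * mu) = 13.7 / (4 * 30.4) = 0.1127

0.1127


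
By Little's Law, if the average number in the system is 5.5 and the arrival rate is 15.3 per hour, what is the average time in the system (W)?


W = L / lambda = 5.5 / 15.3 = 0.3595 hours

0.3595 hours


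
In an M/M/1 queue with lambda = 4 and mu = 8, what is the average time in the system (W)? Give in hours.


W = 1/(mu - lambda) = 1/(8 - 4) = 0.25 hours

0.25 hours


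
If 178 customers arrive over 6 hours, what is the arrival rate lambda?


lambda = total arrivals / time = 178 / 6 = 29.67 per hour

29.67 per hour


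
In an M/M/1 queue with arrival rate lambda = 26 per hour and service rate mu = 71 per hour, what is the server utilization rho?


rho = lambda/mu = 26/71 = 0.3662

0.3662


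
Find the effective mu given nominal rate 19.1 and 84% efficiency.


Effective rate = mu * efficiency = 19.1 * 0.84 = 16.04 per hour

16.04 per hour


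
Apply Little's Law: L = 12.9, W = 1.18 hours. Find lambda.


lambda = L / W = 12.9 / 1.18 = 10.93 per hour

10.93 per hour


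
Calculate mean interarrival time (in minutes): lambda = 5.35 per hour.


Mean interarrival time = 60/lambda = 60/5.35 = 11.21 minutes

11.21 minutes


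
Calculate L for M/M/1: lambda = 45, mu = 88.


rho = 45/88; L = rho/(1-rho) = 1.05

1.05


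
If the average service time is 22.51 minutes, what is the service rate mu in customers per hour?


mu = 60 / avg_service_time = 60 / 22.51 = 2.67 per hour

2.67 per hour


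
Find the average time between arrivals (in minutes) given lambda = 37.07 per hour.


Mean interarrival time = 60/lambda = 60/37.07 = 1.62 minutes

1.62 minutes


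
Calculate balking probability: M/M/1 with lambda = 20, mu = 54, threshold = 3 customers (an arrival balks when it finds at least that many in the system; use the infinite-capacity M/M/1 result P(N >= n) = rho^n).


P(N >= 3) = rho^3 = (20/54)^3 = 0.0508

0.0508


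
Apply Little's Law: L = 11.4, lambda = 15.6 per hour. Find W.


W = L / lambda = 11.4 / 15.6 = 0.7308 hours

0.7308 hours


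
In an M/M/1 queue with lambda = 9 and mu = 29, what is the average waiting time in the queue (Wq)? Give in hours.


rho = 9/29; Wq = rho/(mu - lambda) = 0.0155 hours

0.0155 hours


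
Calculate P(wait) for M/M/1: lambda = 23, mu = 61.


P(wait) = rho = lambda/mu = 23/61 = 0.377

0.377


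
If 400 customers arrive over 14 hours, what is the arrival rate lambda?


lambda = total arrivals / time = 400 / 14 = 28.57 per hour

28.57 per hour


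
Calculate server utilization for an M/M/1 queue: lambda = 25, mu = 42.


rho = lambda/mu = 25/42 = 0.5952

0.5952


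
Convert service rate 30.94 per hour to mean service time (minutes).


Mean service time = 60/mu = 60/30.94 = 1.94 minutes

1.94 minutes


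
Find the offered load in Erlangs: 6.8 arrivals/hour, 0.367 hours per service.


Offered load a = lambda * E[S] = 6.8 * 0.367 = 2.5 Erlangs

2.5 Erlangs


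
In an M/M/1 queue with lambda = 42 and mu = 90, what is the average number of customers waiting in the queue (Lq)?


rho = 42/90; Lq = rho^2/(1-rho) = 0.41

0.41


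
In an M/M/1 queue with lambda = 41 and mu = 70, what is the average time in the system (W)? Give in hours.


W = 1/(mu - lambda) = 1/(70 - 41) = 0.0345 hours

0.0345 hours


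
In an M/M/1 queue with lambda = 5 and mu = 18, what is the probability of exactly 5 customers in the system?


rho = 5/18; P(n) = (1-rho)*rho^n = (1-5/18)*(5/18)^5 = 0.0012

0.0012


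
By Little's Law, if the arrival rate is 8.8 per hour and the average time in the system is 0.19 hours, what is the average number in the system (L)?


L = lambda * W = 8.8 * 0.19 = 1.67

1.67


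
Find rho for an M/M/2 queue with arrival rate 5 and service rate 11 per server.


rho = lambda/(c*mu) = 5/(2*11) = 0.2273

0.2273


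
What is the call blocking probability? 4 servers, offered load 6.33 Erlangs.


B(N,A) = (A^N/N!) / sum(A^k/k!, k=0..N) with N=4, A=6.33 = 0.49

0.49


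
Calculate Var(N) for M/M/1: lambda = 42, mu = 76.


rho = 42/76; Var(N) = rho/(1-rho)^2 = 2.76

2.76


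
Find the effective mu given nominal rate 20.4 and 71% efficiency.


Effective rate = mu * efficiency = 20.4 * 0.71 = 14.48 per hour

14.48 per hour


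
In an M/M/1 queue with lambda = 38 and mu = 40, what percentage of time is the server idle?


Idle fraction = (1 - rho) * 100 = (1 - 38/40) * 100 = 5.0%

5.0%


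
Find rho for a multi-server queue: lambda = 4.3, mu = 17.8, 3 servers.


rho = lambda / (c * mu) = 4.3 / (3 * 17.8) = 0.0805

0.0805


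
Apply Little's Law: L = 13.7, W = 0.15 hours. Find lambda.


lambda = L / W = 13.7 / 0.15 = 91.33 per hour

91.33 per hour


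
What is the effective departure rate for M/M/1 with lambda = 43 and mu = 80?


For a stable queue (lambda < mu), throughput = lambda = 43 per hour

43 per hour


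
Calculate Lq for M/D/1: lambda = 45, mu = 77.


M/D/1: Lq = rho^2 / (2*(1-rho)) where rho = 45/77; Lq = 0.41

0.41


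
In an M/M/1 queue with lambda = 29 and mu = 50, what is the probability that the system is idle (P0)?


P0 = 1 - rho = 1 - 29/50 = 0.42

0.42


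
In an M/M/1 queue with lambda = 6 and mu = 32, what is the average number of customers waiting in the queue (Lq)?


rho = 6/32; Lq = rho^2/(1-rho) = 0.04

0.04


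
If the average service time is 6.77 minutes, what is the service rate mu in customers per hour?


mu = 60 / avg_service_time = 60 / 6.77 = 8.86 per hour

8.86 per hour


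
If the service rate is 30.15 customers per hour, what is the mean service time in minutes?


Mean service time = 60/mu = 60/30.15 = 1.99 minutes

1.99 minutes


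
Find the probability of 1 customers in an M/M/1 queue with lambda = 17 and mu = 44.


rho = 17/44; P(n) = (1-rho)*rho^n = (1-17/44)*(17/44)^1 = 0.2371

0.2371


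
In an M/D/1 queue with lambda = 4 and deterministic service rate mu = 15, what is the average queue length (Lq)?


M/D/1: Lq = rho^2 / (2*(1-rho)) where rho = 4/15; Lq = 0.05

0.05


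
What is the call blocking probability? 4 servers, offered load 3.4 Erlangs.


B(N,A) = (A^N/N!) / sum(A^k/k!, k=0..N) with N=4, A=3.4 = 0.2497

0.2497


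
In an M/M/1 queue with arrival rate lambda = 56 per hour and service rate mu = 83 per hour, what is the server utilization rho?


rho = lambda/mu = 56/83 = 0.6747

0.6747


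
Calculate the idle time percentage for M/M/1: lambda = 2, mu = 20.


Idle fraction = (1 - rho) * 100 = (1 - 2/20) * 100 = 90.0%

90.0%


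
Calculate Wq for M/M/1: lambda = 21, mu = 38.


rho = 21/38; Wq = rho/(mu - lambda) = 0.0325 hours

0.0325 hours


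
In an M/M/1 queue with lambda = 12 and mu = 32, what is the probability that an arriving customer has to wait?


P(wait) = rho = lambda/mu = 12/32 = 0.375

0.375


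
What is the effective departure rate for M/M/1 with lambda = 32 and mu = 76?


For a stable queue (lambda < mu), throughput = lambda = 32 per hour

32 per hour


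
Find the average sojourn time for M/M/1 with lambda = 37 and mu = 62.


W = 1/(mu - lambda) = 1/(62 - 37) = 0.04 hours

0.04 hours


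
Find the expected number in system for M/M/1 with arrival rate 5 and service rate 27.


rho = 5/27; L = rho/(1-rho) = 0.23

0.23


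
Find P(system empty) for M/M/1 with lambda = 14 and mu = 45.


P0 = 1 - rho = 1 - 14/45 = 0.6889

0.6889


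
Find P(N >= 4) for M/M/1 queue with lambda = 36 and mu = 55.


P(N >= 4) = rho^4 = (36/55)^4 = 0.1836

0.1836


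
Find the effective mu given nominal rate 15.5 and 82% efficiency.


Effective rate = mu * efficiency = 15.5 * 0.82 = 12.71 per hour

12.71 per hour


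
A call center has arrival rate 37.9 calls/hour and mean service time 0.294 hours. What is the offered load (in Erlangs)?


Offered load a = lambda * E[S] = 37.9 * 0.294 = 11.14 Erlangs

11.14 Erlangs


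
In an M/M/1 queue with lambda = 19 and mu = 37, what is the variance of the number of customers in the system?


rho = 19/37; Var(N) = rho/(1-rho)^2 = 2.17

2.17


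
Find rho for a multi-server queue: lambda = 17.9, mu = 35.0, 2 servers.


rho = lambda / (c * mu) = 17.9 / (2 * 35.0) = 0.2557

0.2557


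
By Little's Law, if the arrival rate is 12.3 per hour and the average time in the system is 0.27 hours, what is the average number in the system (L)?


L = lambda * W = 12.3 * 0.27 = 3.32

3.32


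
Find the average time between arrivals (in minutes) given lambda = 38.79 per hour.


Mean interarrival time = 60/lambda = 60/38.79 = 1.55 minutes

1.55 minutes


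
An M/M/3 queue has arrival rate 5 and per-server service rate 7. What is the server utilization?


rho = lambda/(c*mu) = 5/(3*7) = 0.2381

0.2381


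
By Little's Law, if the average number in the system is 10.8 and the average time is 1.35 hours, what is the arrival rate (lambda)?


lambda = L / W = 10.8 / 1.35 = 8.0 per hour

8.0 per hour


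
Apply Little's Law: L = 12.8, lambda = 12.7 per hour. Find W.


W = L / lambda = 12.8 / 12.7 = 1.0079 hours

1.0079 hours


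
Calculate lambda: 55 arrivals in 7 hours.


lambda = total arrivals / time = 55 / 7 = 7.86 per hour

7.86 per hour


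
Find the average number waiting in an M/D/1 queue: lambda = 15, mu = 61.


M/D/1: Lq = rho^2 / (2*(1-rho)) where rho = 15/61; Lq = 0.04

0.04


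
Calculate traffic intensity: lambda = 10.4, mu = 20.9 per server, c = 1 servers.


rho = lambda / (c * mu) = 10.4 / (1 * 20.9) = 0.4976

0.4976


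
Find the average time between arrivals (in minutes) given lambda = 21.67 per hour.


Mean interarrival time = 60/lambda = 60/21.67 = 2.77 minutes

2.77 minutes


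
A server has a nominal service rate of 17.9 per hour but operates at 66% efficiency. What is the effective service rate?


Effective rate = mu * efficiency = 17.9 * 0.66 = 11.81 per hour

11.81 per hour


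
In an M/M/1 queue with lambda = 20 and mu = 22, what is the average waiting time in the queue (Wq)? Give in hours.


rho = 20/22; Wq = rho/(mu - lambda) = 0.4545 hours

0.4545 hours


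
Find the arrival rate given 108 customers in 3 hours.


lambda = total arrivals / time = 108 / 3 = 36.0 per hour

36.0 per hour


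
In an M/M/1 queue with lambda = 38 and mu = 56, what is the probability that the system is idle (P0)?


P0 = 1 - rho = 1 - 38/56 = 0.3214

0.3214


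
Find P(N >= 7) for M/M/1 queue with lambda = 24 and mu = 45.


P(N >= 7) = rho^7 = (24/45)^7 = 0.0123

0.0123


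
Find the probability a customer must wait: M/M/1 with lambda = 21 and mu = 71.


P(wait) = rho = lambda/mu = 21/71 = 0.2958

0.2958


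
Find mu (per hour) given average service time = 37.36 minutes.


mu = 60 / avg_service_time = 60 / 37.36 = 1.61 per hour

1.61 per hour


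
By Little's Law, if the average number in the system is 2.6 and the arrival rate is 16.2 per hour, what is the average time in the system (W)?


W = L / lambda = 2.6 / 16.2 = 0.1605 hours

0.1605 hours


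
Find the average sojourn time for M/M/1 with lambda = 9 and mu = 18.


W = 1/(mu - lambda) = 1/(18 - 9) = 0.1111 hours

0.1111 hours


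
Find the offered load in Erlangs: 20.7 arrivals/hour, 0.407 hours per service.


Offered load a = lambda * E[S] = 20.7 * 0.407 = 8.42 Erlangs

8.42 Erlangs


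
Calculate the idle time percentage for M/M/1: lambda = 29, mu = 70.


Idle fraction = (1 - rho) * 100 = (1 - 29/70) * 100 = 58.6%

58.6%


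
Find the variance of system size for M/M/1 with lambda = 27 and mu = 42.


rho = 27/42; Var(N) = rho/(1-rho)^2 = 5.04

5.04


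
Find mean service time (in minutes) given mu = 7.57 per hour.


Mean service time = 60/mu = 60/7.57 = 7.93 minutes

7.93 minutes


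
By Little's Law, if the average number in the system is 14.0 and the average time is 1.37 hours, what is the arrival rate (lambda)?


lambda = L / W = 14.0 / 1.37 = 10.22 per hour

10.22 per hour


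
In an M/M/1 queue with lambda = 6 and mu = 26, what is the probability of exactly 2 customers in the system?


rho = 6/26; P(n) = (1-rho)*rho^n = (1-6/26)*(6/26)^2 = 0.041

0.041


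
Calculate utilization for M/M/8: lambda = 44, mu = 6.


rho = lambda/(c*mu) = 44/(8*6) = 0.9167

0.9167


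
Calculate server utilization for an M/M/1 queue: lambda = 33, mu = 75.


rho = lambda/mu = 33/75 = 0.44

0.44


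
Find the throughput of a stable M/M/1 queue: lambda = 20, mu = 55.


For a stable queue (lambda < mu), throughput = lambda = 20 per hour

20 per hour


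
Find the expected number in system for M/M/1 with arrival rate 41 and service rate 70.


rho = 41/70; L = rho/(1-rho) = 1.41

1.41


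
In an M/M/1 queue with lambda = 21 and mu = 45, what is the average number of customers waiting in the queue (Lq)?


rho = 21/45; Lq = rho^2/(1-rho) = 0.41

0.41


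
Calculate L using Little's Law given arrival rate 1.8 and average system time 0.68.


L = lambda * W = 1.8 * 0.68 = 1.22

1.22


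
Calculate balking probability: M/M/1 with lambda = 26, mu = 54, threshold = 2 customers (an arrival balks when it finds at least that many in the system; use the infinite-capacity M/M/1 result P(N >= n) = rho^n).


P(N >= 2) = rho^2 = (26/54)^2 = 0.2318

0.2318


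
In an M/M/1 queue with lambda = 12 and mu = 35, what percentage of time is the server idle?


Idle fraction = (1 - rho) * 100 = (1 - 12/35) * 100 = 65.7%

65.7%


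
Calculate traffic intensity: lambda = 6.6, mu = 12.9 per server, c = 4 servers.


rho = lambda / (c * mu) = 6.6 / (4 * 12.9) = 0.1279

0.1279


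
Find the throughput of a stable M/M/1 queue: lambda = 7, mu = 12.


For a stable queue (lambda < mu), throughput = lambda = 7 per hour

7 per hour


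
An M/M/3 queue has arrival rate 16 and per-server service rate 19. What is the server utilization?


rho = lambda/(c*mu) = 16/(3*19) = 0.2807

0.2807


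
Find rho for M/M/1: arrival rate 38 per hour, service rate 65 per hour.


rho = lambda/mu = 38/65 = 0.5846

0.5846


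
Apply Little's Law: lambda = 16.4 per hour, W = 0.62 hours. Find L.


L = lambda * W = 16.4 * 0.62 = 10.17

10.17


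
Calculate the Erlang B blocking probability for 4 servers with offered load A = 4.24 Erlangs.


B(N,A) = (A^N/N!) / sum(A^k/k!, k=0..N) with N=4, A=4.24 = 0.3333

0.3333


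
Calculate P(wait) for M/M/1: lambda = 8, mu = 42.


P(wait) = rho = lambda/mu = 8/42 = 0.1905

0.1905


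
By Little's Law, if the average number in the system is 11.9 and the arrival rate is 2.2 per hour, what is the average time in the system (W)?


W = L / lambda = 11.9 / 2.2 = 5.4091 hours

5.4091 hours


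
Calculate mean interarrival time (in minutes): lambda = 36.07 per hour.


Mean interarrival time = 60/lambda = 60/36.07 = 1.66 minutes

1.66 minutes


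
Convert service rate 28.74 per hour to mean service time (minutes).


Mean service time = 60/mu = 60/28.74 = 2.09 minutes

2.09 minutes


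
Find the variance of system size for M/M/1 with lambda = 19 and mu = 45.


rho = 19/45; Var(N) = rho/(1-rho)^2 = 1.26

1.26


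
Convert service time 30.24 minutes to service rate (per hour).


mu = 60 / avg_service_time = 60 / 30.24 = 1.98 per hour

1.98 per hour


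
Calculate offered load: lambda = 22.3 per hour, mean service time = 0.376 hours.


Offered load a = lambda * E[S] = 22.3 * 0.376 = 8.38 Erlangs

8.38 Erlangs


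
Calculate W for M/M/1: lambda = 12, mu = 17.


W = 1/(mu - lambda) = 1/(17 - 12) = 0.2 hours

0.2 hours


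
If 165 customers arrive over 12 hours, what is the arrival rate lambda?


lambda = total arrivals / time = 165 / 12 = 13.75 per hour

13.75 per hour


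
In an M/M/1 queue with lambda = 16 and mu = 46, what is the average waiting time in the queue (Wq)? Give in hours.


rho = 16/46; Wq = rho/(mu - lambda) = 0.0116 hours

0.0116 hours


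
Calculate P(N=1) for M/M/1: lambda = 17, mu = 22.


rho = 17/22; P(n) = (1-rho)*rho^n = (1-17/22)*(17/22)^1 = 0.1756

0.1756


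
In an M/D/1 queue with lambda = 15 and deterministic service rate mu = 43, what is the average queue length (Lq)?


M/D/1: Lq = rho^2 / (2*(1-rho)) where rho = 15/43; Lq = 0.09

0.09


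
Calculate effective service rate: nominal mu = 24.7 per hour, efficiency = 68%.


Effective rate = mu * efficiency = 24.7 * 0.68 = 16.8 per hour

16.8 per hour


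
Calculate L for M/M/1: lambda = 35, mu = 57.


rho = 35/57; L = rho/(1-rho) = 1.59

1.59


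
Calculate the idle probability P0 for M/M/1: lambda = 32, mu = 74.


P0 = 1 - rho = 1 - 32/74 = 0.5676

0.5676


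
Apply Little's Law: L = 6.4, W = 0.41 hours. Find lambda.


lambda = L / W = 6.4 / 0.41 = 15.61 per hour

15.61 per hour


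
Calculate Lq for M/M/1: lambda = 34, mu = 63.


rho = 34/63; Lq = rho^2/(1-rho) = 0.63

0.63


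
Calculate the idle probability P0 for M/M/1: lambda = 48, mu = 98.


P0 = 1 - rho = 1 - 48/98 = 0.5102

0.5102


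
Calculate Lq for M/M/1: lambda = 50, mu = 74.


rho = 50/74; Lq = rho^2/(1-rho) = 1.41

1.41


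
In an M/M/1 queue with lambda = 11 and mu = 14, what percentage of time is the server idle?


Idle fraction = (1 - rho) * 100 = (1 - 11/14) * 100 = 21.4%

21.4%


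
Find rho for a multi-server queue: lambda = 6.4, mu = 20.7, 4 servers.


rho = lambda / (c * mu) = 6.4 / (4 * 20.7) = 0.0773

0.0773


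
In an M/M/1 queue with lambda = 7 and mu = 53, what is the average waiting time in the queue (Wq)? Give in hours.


rho = 7/53; Wq = rho/(mu - lambda) = 0.0029 hours

0.0029 hours


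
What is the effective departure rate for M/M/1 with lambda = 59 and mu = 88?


For a stable queue (lambda < mu), throughput = lambda = 59 per hour

59 per hour


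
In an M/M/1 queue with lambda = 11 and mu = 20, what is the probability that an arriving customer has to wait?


P(wait) = rho = lambda/mu = 11/20 = 0.55

0.55


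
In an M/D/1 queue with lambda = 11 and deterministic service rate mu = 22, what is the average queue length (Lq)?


M/D/1: Lq = rho^2 / (2*(1-rho)) where rho = 11/22; Lq = 0.25

0.25


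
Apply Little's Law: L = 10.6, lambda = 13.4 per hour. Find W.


W = L / lambda = 10.6 / 13.4 = 0.791 hours

0.791 hours


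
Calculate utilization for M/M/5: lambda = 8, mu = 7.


rho = lambda/(c*mu) = 8/(5*7) = 0.2286

0.2286


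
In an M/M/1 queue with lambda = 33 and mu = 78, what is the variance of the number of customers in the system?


rho = 33/78; Var(N) = rho/(1-rho)^2 = 1.27

1.27


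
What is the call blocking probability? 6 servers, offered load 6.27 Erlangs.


B(N,A) = (A^N/N!) / sum(A^k/k!, k=0..N) with N=6, A=6.27 = 0.2836

0.2836


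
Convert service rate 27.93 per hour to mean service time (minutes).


Mean service time = 60/mu = 60/27.93 = 2.15 minutes

2.15 minutes


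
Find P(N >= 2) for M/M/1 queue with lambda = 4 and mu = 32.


P(N >= 2) = rho^2 = (4/32)^2 = 0.0156

0.0156


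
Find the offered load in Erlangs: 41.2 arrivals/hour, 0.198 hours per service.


Offered load a = lambda * E[S] = 41.2 * 0.198 = 8.16 Erlangs

8.16 Erlangs


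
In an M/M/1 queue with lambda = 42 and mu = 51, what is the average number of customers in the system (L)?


rho = 42/51; L = rho/(1-rho) = 4.67

4.67


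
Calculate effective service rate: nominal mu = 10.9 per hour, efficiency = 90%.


Effective rate = mu * efficiency = 10.9 * 0.9 = 9.81 per hour

9.81 per hour


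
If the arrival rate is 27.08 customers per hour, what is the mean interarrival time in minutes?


Mean interarrival time = 60/lambda = 60/27.08 = 2.22 minutes

2.22 minutes


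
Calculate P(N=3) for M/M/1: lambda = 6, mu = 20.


rho = 6/20; P(n) = (1-rho)*rho^n = (1-6/20)*(6/20)^3 = 0.0189

0.0189


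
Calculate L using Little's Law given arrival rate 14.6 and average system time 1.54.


L = lambda * W = 14.6 * 1.54 = 22.48

22.48


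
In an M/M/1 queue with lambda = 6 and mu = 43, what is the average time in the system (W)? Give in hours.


W = 1/(mu - lambda) = 1/(43 - 6) = 0.027 hours

0.027 hours


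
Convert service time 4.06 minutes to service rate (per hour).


mu = 60 / avg_service_time = 60 / 4.06 = 14.78 per hour

14.78 per hour


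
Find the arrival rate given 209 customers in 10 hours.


lambda = total arrivals / time = 209 / 10 = 20.9 per hour

20.9 per hour


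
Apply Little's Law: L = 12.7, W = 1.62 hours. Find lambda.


lambda = L / W = 12.7 / 1.62 = 7.84 per hour

7.84 per hour


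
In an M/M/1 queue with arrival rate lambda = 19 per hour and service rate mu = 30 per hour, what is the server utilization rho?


rho = lambda/mu = 19/30 = 0.6333

0.6333


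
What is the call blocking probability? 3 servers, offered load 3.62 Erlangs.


B(N,A) = (A^N/N!) / sum(A^k/k!, k=0..N) with N=3, A=3.62 = 0.4144

0.4144


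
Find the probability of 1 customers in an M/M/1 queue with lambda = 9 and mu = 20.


rho = 9/20; P(n) = (1-rho)*rho^n = (1-9/20)*(9/20)^1 = 0.2475

0.2475


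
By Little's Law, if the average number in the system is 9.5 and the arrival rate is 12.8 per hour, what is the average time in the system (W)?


W = L / lambda = 9.5 / 12.8 = 0.7422 hours

0.7422 hours


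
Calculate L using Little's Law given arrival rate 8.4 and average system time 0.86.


L = lambda * W = 8.4 * 0.86 = 7.22

7.22


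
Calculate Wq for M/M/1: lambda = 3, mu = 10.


rho = 3/10; Wq = rho/(mu - lambda) = 0.0429 hours

0.0429 hours


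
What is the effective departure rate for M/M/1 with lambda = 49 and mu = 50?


For a stable queue (lambda < mu), throughput = lambda = 49 per hour

49 per hour


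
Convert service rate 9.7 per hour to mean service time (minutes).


Mean service time = 60/mu = 60/9.7 = 6.19 minutes

6.19 minutes


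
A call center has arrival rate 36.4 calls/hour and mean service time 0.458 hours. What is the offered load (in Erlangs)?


Offered load a = lambda * E[S] = 36.4 * 0.458 = 16.67 Erlangs

16.67 Erlangs


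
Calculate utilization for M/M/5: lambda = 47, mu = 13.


rho = lambda/(c*mu) = 47/(5*13) = 0.7231

0.7231


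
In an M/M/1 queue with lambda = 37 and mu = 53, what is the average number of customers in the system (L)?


rho = 37/53; L = rho/(1-rho) = 2.31

2.31


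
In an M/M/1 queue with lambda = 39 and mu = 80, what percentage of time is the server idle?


Idle fraction = (1 - rho) * 100 = (1 - 39/80) * 100 = 51.3%

51.3%


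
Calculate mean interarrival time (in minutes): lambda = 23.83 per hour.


Mean interarrival time = 60/lambda = 60/23.83 = 2.52 minutes

2.52 minutes


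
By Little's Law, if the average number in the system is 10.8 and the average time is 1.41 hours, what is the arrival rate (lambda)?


lambda = L / W = 10.8 / 1.41 = 7.66 per hour

7.66 per hour


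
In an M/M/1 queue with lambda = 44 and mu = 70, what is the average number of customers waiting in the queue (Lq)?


rho = 44/70; Lq = rho^2/(1-rho) = 1.06

1.06


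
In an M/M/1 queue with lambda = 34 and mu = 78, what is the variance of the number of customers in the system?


rho = 34/78; Var(N) = rho/(1-rho)^2 = 1.37

1.37


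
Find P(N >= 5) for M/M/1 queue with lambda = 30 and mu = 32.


P(N >= 5) = rho^5 = (30/32)^5 = 0.7242

0.7242


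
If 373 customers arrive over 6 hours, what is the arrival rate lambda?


lambda = total arrivals / time = 373 / 6 = 62.17 per hour

62.17 per hour
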